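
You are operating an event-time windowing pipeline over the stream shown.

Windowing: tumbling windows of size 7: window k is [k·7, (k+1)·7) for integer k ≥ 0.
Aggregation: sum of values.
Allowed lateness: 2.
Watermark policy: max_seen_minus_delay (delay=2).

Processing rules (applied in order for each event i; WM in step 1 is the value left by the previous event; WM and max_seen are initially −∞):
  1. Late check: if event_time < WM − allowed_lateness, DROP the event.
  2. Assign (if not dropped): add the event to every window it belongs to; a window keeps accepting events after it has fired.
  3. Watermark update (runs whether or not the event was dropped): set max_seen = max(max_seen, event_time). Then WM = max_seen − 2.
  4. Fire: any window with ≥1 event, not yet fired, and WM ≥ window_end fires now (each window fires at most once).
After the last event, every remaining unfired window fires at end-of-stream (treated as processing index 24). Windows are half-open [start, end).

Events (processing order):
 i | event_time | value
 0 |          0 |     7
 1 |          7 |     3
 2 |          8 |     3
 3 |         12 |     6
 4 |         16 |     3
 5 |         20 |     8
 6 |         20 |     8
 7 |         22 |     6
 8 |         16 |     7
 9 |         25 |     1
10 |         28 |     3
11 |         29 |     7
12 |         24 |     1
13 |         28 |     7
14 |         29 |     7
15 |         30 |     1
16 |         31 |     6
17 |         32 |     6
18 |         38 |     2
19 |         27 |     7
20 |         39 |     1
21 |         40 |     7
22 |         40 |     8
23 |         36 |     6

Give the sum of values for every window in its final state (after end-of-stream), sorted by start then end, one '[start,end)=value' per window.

[0,7)=7 [7,14)=12 [14,21)=19 [21,28)=7 [28,35)=37 [35,42)=24

i=0 t=0 v=7: → [0,7); WM=-2
i=1 t=7 v=3: → [7,14); WM=5
i=2 t=8 v=3: → [7,14); WM=6
i=3 t=12 v=6: → [7,14); WM=10; [0,7) fires=7
i=4 t=16 v=3: → [14,21); WM=14; [7,14) fires=12
i=5 t=20 v=8: → [14,21); WM=18
i=6 t=20 v=8: → [14,21); WM=18
i=7 t=22 v=6: → [21,28); WM=20
i=8 t=16 v=7: DROP (t<20-2); WM=20
i=9 t=25 v=1: → [21,28); WM=23; [14,21) fires=19
i=10 t=28 v=3: → [28,35); WM=26
i=11 t=29 v=7: → [28,35); WM=27
i=12 t=24 v=1: DROP (t<27-2); WM=27
i=13 t=28 v=7: → [28,35); WM=27
i=14 t=29 v=7: → [28,35); WM=27
i=15 t=30 v=1: → [28,35); WM=28; [21,28) fires=7
i=16 t=31 v=6: → [28,35); WM=29
i=17 t=32 v=6: → [28,35); WM=30
i=18 t=38 v=2: → [35,42); WM=36; [28,35) fires=37
i=19 t=27 v=7: DROP (t<36-2); WM=36
i=20 t=39 v=1: → [35,42); WM=37
i=21 t=40 v=7: → [35,42); WM=38
i=22 t=40 v=8: → [35,42); WM=38
i=23 t=36 v=6: → [35,42); WM=38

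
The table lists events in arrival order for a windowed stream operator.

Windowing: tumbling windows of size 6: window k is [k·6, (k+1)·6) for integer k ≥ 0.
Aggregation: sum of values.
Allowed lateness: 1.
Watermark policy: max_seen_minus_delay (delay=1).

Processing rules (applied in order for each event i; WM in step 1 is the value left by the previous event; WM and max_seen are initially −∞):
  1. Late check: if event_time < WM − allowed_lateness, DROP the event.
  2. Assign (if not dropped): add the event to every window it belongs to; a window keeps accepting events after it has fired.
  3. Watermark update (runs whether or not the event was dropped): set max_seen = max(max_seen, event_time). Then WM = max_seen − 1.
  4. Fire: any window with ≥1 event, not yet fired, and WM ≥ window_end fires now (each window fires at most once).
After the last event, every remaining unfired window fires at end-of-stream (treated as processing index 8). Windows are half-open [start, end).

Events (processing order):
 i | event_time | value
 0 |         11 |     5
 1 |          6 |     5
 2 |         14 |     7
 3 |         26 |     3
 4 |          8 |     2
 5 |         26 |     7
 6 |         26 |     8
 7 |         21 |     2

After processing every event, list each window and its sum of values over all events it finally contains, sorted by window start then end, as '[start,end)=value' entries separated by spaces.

[6,12)=5 [12,18)=7 [24,30)=18

i=0 t=11 v=5: → [6,12); WM=10
i=1 t=6 v=5: DROP (t<10-1); WM=10
i=2 t=14 v=7: → [12,18); WM=13; [6,12) fires=5
i=3 t=26 v=3: → [24,30); WM=25; [12,18) fires=7
i=4 t=8 v=2: DROP (t<25-1); WM=25
i=5 t=26 v=7: → [24,30); WM=25
i=6 t=26 v=8: → [24,30); WM=25
i=7 t=21 v=2: DROP (t<25-1); WM=25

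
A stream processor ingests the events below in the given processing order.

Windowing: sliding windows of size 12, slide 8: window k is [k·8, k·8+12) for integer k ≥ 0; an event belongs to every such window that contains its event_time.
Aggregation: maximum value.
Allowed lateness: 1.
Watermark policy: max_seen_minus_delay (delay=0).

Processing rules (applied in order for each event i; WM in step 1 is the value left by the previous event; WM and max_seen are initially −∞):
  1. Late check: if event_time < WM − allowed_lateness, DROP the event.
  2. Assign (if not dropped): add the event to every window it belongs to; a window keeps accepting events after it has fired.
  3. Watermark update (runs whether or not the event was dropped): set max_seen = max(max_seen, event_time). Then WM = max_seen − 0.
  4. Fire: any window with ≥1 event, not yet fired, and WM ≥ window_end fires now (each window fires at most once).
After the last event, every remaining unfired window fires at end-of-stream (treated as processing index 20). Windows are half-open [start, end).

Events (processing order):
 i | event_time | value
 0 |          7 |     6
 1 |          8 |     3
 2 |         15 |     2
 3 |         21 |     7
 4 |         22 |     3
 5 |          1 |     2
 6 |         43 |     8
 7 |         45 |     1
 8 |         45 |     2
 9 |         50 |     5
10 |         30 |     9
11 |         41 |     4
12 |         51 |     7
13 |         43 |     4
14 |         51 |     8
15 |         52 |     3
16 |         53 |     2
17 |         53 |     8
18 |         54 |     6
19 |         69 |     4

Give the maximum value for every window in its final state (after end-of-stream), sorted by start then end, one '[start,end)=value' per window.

[0,12)=6 [8,20)=3 [16,28)=7 [32,44)=8 [40,52)=8 [48,60)=8 [64,76)=4

i=0 t=7 v=6: → [0,12); WM=7
i=1 t=8 v=3: → [8,20),[0,12); WM=8
i=2 t=15 v=2: → [8,20); WM=15; [0,12) fires=6
i=3 t=21 v=7: → [16,28); WM=21; [8,20) fires=3
i=4 t=22 v=3: → [16,28); WM=22
i=5 t=1 v=2: DROP (t<22-1); WM=22
i=6 t=43 v=8: → [40,52),[32,44); WM=43; [16,28) fires=7
i=7 t=45 v=1: → [40,52); WM=45; [32,44) fires=8
i=8 t=45 v=2: → [40,52); WM=45
i=9 t=50 v=5: → [48,60),[40,52); WM=50
i=10 t=30 v=9: DROP (t<50-1); WM=50
i=11 t=41 v=4: DROP (t<50-1); WM=50
i=12 t=51 v=7: → [48,60),[40,52); WM=51
i=13 t=43 v=4: DROP (t<51-1); WM=51
i=14 t=51 v=8: → [48,60),[40,52); WM=51
i=15 t=52 v=3: → [48,60); WM=52; [40,52) fires=8
i=16 t=53 v=2: → [48,60); WM=53
i=17 t=53 v=8: → [48,60); WM=53
i=18 t=54 v=6: → [48,60); WM=54
i=19 t=69 v=4: → [64,76); WM=69; [48,60) fires=8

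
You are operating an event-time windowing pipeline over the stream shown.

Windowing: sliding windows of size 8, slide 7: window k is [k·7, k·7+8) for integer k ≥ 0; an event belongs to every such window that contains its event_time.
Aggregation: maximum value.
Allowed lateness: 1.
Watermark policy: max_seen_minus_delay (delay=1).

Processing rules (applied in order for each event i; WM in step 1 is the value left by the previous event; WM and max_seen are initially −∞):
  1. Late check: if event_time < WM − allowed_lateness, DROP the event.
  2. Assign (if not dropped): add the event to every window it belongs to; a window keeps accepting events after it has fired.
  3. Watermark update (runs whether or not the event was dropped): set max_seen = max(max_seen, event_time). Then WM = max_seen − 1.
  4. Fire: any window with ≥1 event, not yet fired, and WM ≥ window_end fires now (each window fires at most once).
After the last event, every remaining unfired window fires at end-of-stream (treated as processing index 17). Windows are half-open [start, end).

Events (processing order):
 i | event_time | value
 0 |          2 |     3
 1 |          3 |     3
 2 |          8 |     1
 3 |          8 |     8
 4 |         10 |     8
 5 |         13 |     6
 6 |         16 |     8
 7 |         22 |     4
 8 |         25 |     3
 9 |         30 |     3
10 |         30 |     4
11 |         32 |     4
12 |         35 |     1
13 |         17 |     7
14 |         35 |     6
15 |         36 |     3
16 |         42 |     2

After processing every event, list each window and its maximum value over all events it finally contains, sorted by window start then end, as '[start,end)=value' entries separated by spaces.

[0,8)=3 [7,15)=8 [14,22)=8 [21,29)=4 [28,36)=6 [35,43)=6 [42,50)=2

i=0 t=2 v=3: → [0,8); WM=1
i=1 t=3 v=3: → [0,8); WM=2
i=2 t=8 v=1: → [7,15); WM=7
i=3 t=8 v=8: → [7,15); WM=7
i=4 t=10 v=8: → [7,15); WM=9; [0,8) fires=3
i=5 t=13 v=6: → [7,15); WM=12
i=6 t=16 v=8: → [14,22); WM=15; [7,15) fires=8
i=7 t=22 v=4: → [21,29); WM=21
i=8 t=25 v=3: → [21,29); WM=24; [14,22) fires=8
i=9 t=30 v=3: → [28,36); WM=29; [21,29) fires=4
i=10 t=30 v=4: → [28,36); WM=29
i=11 t=32 v=4: → [28,36); WM=31
i=12 t=35 v=1: → [35,43),[28,36); WM=34
i=13 t=17 v=7: DROP (t<34-1); WM=34
i=14 t=35 v=6: → [35,43),[28,36); WM=34
i=15 t=36 v=3: → [35,43); WM=35
i=16 t=42 v=2: → [42,50),[35,43); WM=41; [28,36) fires=6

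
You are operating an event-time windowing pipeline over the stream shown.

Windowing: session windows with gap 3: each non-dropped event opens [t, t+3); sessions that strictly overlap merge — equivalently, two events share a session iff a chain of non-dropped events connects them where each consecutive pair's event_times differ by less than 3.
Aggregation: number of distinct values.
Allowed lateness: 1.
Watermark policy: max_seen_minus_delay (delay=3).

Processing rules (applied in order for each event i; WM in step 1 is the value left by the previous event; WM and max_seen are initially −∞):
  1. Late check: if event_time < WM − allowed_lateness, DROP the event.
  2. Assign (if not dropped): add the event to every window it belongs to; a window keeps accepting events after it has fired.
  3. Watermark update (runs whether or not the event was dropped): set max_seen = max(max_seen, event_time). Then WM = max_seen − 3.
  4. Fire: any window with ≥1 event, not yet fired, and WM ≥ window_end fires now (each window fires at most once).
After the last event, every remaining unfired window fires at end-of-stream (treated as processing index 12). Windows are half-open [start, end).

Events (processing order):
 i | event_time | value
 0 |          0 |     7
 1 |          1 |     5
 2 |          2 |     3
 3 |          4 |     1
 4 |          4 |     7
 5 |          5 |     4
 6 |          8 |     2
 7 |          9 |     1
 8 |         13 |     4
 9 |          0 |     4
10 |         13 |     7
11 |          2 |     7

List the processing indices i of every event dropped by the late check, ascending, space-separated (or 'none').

9 11

i=0 t=0 v=7: → [0,3); WM=-3
i=1 t=1 v=5: → [0,4); WM=-2
i=2 t=2 v=3: → [0,5); WM=-1
i=3 t=4 v=1: → [0,7); WM=1
i=4 t=4 v=7: → [0,7); WM=1
i=5 t=5 v=4: → [0,8); WM=2
i=6 t=8 v=2: → [8,11); WM=5
i=7 t=9 v=1: → [8,12); WM=6
i=8 t=13 v=4: → [13,16); WM=10
i=9 t=0 v=4: DROP (t<10-1); WM=10
i=10 t=13 v=7: → [13,16); WM=10
i=11 t=2 v=7: DROP (t<10-1); WM=10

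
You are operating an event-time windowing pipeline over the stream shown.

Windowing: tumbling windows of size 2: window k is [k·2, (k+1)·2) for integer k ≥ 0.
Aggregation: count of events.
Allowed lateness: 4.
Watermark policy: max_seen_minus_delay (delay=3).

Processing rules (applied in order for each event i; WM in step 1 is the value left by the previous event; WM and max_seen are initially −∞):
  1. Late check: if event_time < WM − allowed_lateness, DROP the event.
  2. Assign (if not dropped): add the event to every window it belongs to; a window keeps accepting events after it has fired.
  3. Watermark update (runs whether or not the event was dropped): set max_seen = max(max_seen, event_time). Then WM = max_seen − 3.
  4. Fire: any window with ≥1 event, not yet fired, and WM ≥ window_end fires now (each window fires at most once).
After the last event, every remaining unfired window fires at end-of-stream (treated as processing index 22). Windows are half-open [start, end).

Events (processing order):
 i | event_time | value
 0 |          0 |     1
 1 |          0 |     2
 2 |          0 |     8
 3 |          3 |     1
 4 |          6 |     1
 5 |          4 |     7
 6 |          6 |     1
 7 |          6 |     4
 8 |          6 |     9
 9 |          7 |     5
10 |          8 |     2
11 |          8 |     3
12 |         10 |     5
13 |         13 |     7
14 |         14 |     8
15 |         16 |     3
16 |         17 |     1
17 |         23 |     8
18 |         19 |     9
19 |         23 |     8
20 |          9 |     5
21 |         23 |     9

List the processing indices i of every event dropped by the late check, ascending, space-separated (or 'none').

20

i=0 t=0 v=1: → [0,2); WM=-3
i=1 t=0 v=2: → [0,2); WM=-3
i=2 t=0 v=8: → [0,2); WM=-3
i=3 t=3 v=1: → [2,4); WM=0
i=4 t=6 v=1: → [6,8); WM=3; [0,2) fires=3
i=5 t=4 v=7: → [4,6); WM=3
i=6 t=6 v=1: → [6,8); WM=3
i=7 t=6 v=4: → [6,8); WM=3
i=8 t=6 v=9: → [6,8); WM=3
i=9 t=7 v=5: → [6,8); WM=4; [2,4) fires=1
i=10 t=8 v=2: → [8,10); WM=5
i=11 t=8 v=3: → [8,10); WM=5
i=12 t=10 v=5: → [10,12); WM=7; [4,6) fires=1
i=13 t=13 v=7: → [12,14); WM=10; [6,8) fires=5 [8,10) fires=2
i=14 t=14 v=8: → [14,16); WM=11
i=15 t=16 v=3: → [16,18); WM=13; [10,12) fires=1
i=16 t=17 v=1: → [16,18); WM=14; [12,14) fires=1
i=17 t=23 v=8: → [22,24); WM=20; [14,16) fires=1 [16,18) fires=2
i=18 t=19 v=9: → [18,20); WM=20; [18,20) fires=1
i=19 t=23 v=8: → [22,24); WM=20
i=20 t=9 v=5: DROP (t<20-4); WM=20
i=21 t=23 v=9: → [22,24); WM=20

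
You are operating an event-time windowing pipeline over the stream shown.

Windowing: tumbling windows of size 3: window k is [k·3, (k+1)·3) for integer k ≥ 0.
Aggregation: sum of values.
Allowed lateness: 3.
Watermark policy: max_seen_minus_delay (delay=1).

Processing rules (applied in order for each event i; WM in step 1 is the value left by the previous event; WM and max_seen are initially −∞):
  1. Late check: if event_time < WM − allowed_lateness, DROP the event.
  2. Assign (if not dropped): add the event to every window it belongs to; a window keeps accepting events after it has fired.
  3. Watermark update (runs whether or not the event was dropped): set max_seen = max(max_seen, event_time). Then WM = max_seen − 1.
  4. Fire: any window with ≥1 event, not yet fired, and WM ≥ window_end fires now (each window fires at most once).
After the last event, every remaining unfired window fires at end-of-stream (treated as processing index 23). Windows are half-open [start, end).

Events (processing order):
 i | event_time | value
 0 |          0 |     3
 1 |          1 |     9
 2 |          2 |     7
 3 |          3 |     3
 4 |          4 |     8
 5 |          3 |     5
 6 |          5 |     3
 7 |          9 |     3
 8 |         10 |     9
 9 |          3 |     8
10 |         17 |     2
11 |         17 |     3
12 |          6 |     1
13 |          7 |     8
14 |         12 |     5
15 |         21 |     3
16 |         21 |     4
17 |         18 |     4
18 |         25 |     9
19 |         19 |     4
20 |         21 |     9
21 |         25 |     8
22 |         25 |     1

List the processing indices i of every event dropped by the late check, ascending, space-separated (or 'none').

9 12 13 14 19

i=0 t=0 v=3: → [0,3); WM=-1
i=1 t=1 v=9: → [0,3); WM=0
i=2 t=2 v=7: → [0,3); WM=1
i=3 t=3 v=3: → [3,6); WM=2
i=4 t=4 v=8: → [3,6); WM=3; [0,3) fires=19
i=5 t=3 v=5: → [3,6); WM=3
i=6 t=5 v=3: → [3,6); WM=4
i=7 t=9 v=3: → [9,12); WM=8; [3,6) fires=19
i=8 t=10 v=9: → [9,12); WM=9
i=9 t=3 v=8: DROP (t<9-3); WM=9
i=10 t=17 v=2: → [15,18); WM=16; [9,12) fires=12
i=11 t=17 v=3: → [15,18); WM=16
i=12 t=6 v=1: DROP (t<16-3); WM=16
i=13 t=7 v=8: DROP (t<16-3); WM=16
i=14 t=12 v=5: DROP (t<16-3); WM=16
i=15 t=21 v=3: → [21,24); WM=20; [15,18) fires=5
i=16 t=21 v=4: → [21,24); WM=20
i=17 t=18 v=4: → [18,21); WM=20
i=18 t=25 v=9: → [24,27); WM=24; [18,21) fires=4 [21,24) fires=7
i=19 t=19 v=4: DROP (t<24-3); WM=24
i=20 t=21 v=9: → [21,24); WM=24
i=21 t=25 v=8: → [24,27); WM=24
i=22 t=25 v=1: → [24,27); WM=24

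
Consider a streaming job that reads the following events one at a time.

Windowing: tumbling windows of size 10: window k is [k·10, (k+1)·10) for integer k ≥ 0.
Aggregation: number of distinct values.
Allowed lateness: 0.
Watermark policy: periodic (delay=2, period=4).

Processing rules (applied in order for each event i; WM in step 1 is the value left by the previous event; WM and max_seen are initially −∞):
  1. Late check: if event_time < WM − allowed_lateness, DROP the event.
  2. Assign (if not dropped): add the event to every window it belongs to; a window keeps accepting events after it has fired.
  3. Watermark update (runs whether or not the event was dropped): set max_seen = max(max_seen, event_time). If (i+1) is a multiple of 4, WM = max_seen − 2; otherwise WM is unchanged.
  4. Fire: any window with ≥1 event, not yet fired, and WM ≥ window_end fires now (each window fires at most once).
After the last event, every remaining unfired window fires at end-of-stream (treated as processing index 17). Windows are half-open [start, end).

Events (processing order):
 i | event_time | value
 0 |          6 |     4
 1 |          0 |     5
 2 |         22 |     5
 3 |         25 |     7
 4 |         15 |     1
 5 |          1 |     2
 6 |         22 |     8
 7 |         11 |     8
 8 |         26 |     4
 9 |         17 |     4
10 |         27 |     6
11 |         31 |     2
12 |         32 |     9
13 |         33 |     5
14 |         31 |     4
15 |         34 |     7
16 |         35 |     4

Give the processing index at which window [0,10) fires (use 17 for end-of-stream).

3

i=0 t=6 v=4: → [0,10); WM=−∞
i=1 t=0 v=5: → [0,10); WM=−∞
i=2 t=22 v=5: → [20,30); WM=−∞
i=3 t=25 v=7: → [20,30); WM=23; [0,10) fires=2
i=4 t=15 v=1: DROP (t<23-0); WM=23
i=5 t=1 v=2: DROP (t<23-0); WM=23
i=6 t=22 v=8: DROP (t<23-0); WM=23
i=7 t=11 v=8: DROP (t<23-0); WM=23
i=8 t=26 v=4: → [20,30); WM=23
i=9 t=17 v=4: DROP (t<23-0); WM=23
i=10 t=27 v=6: → [20,30); WM=23
i=11 t=31 v=2: → [30,40); WM=29
i=12 t=32 v=9: → [30,40); WM=29
i=13 t=33 v=5: → [30,40); WM=29
i=14 t=31 v=4: → [30,40); WM=29
i=15 t=34 v=7: → [30,40); WM=32; [20,30) fires=4
i=16 t=35 v=4: → [30,40); WM=32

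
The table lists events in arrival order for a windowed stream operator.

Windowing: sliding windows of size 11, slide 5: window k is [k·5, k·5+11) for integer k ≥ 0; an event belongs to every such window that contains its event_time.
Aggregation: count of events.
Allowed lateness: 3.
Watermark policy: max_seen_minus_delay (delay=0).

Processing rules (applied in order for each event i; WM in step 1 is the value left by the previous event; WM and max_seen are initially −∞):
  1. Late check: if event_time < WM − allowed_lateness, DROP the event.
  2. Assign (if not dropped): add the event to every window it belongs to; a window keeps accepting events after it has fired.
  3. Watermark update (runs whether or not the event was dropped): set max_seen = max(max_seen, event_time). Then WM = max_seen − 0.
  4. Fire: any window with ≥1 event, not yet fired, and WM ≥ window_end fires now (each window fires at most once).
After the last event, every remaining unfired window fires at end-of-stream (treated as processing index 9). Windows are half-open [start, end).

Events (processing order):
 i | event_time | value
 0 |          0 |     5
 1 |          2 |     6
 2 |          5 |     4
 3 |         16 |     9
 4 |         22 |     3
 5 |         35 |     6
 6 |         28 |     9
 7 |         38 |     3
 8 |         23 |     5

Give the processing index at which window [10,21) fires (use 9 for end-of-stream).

i=0 t=0 v=5: → [0,11); WM=0
i=1 t=2 v=6: → [0,11); WM=2
i=2 t=5 v=4: → [5,16),[0,11); WM=5
i=3 t=16 v=9: → [15,26),[10,21); WM=16; [0,11) fires=3 [5,16) fires=1
i=4 t=22 v=3: → [20,31),[15,26); WM=22; [10,21) fires=1
i=5 t=35 v=6: → [35,46),[30,41),[25,36); WM=35; [15,26) fires=2 [20,31) fires=1
i=6 t=28 v=9: DROP (t<35-3); WM=35
i=7 t=38 v=3: → [35,46),[30,41); WM=38; [25,36) fires=1
i=8 t=23 v=5: DROP (t<38-3); WM=38

4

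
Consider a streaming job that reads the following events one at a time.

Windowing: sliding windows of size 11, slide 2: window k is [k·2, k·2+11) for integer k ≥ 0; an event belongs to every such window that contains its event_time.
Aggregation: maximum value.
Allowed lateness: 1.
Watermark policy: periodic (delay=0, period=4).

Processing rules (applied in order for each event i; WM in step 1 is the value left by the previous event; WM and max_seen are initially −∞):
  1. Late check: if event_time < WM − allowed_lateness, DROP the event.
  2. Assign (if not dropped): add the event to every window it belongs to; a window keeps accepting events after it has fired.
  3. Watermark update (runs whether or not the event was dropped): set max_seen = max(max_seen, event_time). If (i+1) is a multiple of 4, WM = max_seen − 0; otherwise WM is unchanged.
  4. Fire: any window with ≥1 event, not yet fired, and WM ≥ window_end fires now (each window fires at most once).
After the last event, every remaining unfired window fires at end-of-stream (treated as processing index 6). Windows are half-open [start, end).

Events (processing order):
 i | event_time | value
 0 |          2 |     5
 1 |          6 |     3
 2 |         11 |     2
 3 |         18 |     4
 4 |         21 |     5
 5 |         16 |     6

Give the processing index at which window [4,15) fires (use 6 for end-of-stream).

3

i=0 t=2 v=5: → [2,13),[0,11); WM=−∞
i=1 t=6 v=3: → [6,17),[4,15),[2,13),[0,11); WM=−∞
i=2 t=11 v=2: → [10,21),[8,19),[6,17),[4,15),[2,13); WM=−∞
i=3 t=18 v=4: → [18,29),[16,27),[14,25),[12,23),[10,21),[8,19); WM=18; [0,11) fires=5 [2,13) fires=5 [4,15) fires=3 [6,17) fires=3
i=4 t=21 v=5: → [20,31),[18,29),[16,27),[14,25),[12,23); WM=18
i=5 t=16 v=6: DROP (t<18-1); WM=18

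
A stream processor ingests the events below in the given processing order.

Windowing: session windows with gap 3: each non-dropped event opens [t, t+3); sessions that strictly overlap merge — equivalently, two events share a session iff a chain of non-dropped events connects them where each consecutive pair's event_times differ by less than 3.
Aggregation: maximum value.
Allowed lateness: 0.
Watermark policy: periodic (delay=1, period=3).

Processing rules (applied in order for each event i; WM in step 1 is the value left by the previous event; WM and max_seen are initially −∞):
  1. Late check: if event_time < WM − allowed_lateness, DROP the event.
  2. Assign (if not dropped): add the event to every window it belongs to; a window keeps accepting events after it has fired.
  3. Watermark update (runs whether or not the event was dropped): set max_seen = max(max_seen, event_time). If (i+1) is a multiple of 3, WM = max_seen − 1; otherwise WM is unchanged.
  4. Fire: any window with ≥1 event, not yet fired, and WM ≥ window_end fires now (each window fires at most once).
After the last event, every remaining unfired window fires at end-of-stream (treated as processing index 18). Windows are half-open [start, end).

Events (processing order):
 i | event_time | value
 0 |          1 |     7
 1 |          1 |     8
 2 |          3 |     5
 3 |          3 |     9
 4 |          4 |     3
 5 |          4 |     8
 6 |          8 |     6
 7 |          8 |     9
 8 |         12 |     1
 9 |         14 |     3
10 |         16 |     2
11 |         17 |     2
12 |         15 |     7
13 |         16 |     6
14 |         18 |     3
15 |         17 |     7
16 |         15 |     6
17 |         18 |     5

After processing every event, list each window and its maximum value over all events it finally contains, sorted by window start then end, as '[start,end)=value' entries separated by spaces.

i=0 t=1 v=7: → [1,4); WM=−∞
i=1 t=1 v=8: → [1,4); WM=−∞
i=2 t=3 v=5: → [1,6); WM=2
i=3 t=3 v=9: → [1,6); WM=2
i=4 t=4 v=3: → [1,7); WM=2
i=5 t=4 v=8: → [1,7); WM=3
i=6 t=8 v=6: → [8,11); WM=3
i=7 t=8 v=9: → [8,11); WM=3
i=8 t=12 v=1: → [12,15); WM=11
i=9 t=14 v=3: → [12,17); WM=11
i=10 t=16 v=2: → [12,19); WM=11
i=11 t=17 v=2: → [12,20); WM=16
i=12 t=15 v=7: DROP (t<16-0); WM=16
i=13 t=16 v=6: → [12,20); WM=16
i=14 t=18 v=3: → [12,21); WM=17
i=15 t=17 v=7: → [12,21); WM=17
i=16 t=15 v=6: DROP (t<17-0); WM=17
i=17 t=18 v=5: → [12,21); WM=17

[1,7)=9 [8,11)=9 [12,21)=7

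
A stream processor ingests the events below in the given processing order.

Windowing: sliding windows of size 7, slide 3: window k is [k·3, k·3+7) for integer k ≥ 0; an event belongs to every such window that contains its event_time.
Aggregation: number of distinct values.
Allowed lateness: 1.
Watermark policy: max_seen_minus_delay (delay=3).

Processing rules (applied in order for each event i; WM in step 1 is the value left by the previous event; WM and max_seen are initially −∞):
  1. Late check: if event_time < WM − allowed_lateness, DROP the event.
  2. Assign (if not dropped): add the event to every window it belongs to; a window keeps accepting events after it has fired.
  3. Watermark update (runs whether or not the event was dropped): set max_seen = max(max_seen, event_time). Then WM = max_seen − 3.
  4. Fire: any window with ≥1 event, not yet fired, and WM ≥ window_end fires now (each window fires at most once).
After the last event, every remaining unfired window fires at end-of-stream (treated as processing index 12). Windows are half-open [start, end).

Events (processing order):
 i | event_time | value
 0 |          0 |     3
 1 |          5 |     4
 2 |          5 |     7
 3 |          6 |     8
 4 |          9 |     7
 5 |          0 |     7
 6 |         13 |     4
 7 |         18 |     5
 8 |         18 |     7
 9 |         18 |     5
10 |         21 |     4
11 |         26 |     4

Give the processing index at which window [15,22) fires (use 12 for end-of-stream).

i=0 t=0 v=3: → [0,7); WM=-3
i=1 t=5 v=4: → [3,10),[0,7); WM=2
i=2 t=5 v=7: → [3,10),[0,7); WM=2
i=3 t=6 v=8: → [6,13),[3,10),[0,7); WM=3
i=4 t=9 v=7: → [9,16),[6,13),[3,10); WM=6
i=5 t=0 v=7: DROP (t<6-1); WM=6
i=6 t=13 v=4: → [12,19),[9,16); WM=10; [0,7) fires=4 [3,10) fires=3
i=7 t=18 v=5: → [18,25),[15,22),[12,19); WM=15; [6,13) fires=2
i=8 t=18 v=7: → [18,25),[15,22),[12,19); WM=15
i=9 t=18 v=5: → [18,25),[15,22),[12,19); WM=15
i=10 t=21 v=4: → [21,28),[18,25),[15,22); WM=18; [9,16) fires=2
i=11 t=26 v=4: → [24,31),[21,28); WM=23; [12,19) fires=3 [15,22) fires=3

11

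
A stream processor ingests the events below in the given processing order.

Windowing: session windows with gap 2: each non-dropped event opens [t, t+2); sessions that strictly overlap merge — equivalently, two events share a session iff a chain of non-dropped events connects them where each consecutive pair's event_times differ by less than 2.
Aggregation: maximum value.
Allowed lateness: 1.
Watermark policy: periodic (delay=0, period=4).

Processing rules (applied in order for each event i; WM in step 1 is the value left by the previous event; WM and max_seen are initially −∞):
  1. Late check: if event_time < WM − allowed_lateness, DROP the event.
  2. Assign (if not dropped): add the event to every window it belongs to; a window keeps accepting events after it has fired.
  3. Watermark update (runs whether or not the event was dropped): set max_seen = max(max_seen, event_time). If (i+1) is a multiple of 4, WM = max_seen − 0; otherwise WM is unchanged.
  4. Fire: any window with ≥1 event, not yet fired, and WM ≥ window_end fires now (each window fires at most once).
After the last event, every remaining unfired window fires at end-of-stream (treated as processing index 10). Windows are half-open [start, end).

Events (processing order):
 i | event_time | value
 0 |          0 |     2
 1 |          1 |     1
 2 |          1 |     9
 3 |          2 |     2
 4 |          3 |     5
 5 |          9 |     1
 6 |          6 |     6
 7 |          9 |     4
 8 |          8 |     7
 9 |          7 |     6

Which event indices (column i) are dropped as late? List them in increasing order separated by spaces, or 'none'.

i=0 t=0 v=2: → [0,2); WM=−∞
i=1 t=1 v=1: → [0,3); WM=−∞
i=2 t=1 v=9: → [0,3); WM=−∞
i=3 t=2 v=2: → [0,4); WM=2
i=4 t=3 v=5: → [0,5); WM=2
i=5 t=9 v=1: → [9,11); WM=2
i=6 t=6 v=6: → [6,8); WM=2
i=7 t=9 v=4: → [9,11); WM=9
i=8 t=8 v=7: → [8,11); WM=9
i=9 t=7 v=6: DROP (t<9-1); WM=9

9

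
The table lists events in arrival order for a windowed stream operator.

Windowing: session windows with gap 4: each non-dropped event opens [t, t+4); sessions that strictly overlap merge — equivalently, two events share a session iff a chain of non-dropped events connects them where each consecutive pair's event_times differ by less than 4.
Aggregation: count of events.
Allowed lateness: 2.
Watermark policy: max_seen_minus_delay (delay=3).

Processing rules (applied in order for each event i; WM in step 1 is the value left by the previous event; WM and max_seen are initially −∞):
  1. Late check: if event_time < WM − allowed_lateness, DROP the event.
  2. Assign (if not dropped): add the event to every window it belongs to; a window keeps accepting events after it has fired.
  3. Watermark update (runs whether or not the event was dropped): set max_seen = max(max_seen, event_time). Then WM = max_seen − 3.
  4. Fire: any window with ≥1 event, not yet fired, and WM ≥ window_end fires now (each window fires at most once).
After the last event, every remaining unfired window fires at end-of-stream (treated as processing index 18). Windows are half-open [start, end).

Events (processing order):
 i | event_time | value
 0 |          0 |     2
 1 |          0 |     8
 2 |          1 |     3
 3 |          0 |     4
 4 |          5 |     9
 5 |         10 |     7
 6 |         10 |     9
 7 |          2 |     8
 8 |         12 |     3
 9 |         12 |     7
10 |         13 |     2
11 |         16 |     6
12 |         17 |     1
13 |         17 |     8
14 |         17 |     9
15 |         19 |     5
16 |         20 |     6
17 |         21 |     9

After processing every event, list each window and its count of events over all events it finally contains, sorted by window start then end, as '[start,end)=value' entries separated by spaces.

i=0 t=0 v=2: → [0,4); WM=-3
i=1 t=0 v=8: → [0,4); WM=-3
i=2 t=1 v=3: → [0,5); WM=-2
i=3 t=0 v=4: → [0,5); WM=-2
i=4 t=5 v=9: → [5,9); WM=2
i=5 t=10 v=7: → [10,14); WM=7
i=6 t=10 v=9: → [10,14); WM=7
i=7 t=2 v=8: DROP (t<7-2); WM=7
i=8 t=12 v=3: → [10,16); WM=9
i=9 t=12 v=7: → [10,16); WM=9
i=10 t=13 v=2: → [10,17); WM=10
i=11 t=16 v=6: → [10,20); WM=13
i=12 t=17 v=1: → [10,21); WM=14
i=13 t=17 v=8: → [10,21); WM=14
i=14 t=17 v=9: → [10,21); WM=14
i=15 t=19 v=5: → [10,23); WM=16
i=16 t=20 v=6: → [10,24); WM=17
i=17 t=21 v=9: → [10,25); WM=18

[0,5)=4 [5,9)=1 [10,25)=12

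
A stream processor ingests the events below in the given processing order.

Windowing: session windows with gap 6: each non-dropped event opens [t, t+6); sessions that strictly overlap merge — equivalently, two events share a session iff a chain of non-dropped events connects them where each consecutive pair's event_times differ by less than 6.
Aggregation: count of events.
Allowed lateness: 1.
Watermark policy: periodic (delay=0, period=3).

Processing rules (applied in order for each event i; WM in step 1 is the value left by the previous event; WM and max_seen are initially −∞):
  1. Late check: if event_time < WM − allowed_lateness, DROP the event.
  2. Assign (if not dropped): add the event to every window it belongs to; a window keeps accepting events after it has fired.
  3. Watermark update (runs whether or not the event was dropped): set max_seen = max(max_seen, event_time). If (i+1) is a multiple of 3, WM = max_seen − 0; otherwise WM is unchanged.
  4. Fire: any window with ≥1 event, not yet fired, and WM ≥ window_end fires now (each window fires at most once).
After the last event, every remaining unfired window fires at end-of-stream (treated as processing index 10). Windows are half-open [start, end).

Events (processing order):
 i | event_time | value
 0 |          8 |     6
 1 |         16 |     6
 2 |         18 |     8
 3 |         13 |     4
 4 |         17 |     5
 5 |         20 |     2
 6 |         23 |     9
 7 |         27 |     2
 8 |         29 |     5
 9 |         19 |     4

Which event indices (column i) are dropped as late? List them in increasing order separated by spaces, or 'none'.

i=0 t=8 v=6: → [8,14); WM=−∞
i=1 t=16 v=6: → [16,22); WM=−∞
i=2 t=18 v=8: → [16,24); WM=18
i=3 t=13 v=4: DROP (t<18-1); WM=18
i=4 t=17 v=5: → [16,24); WM=18
i=5 t=20 v=2: → [16,26); WM=20
i=6 t=23 v=9: → [16,29); WM=20
i=7 t=27 v=2: → [16,33); WM=20
i=8 t=29 v=5: → [16,35); WM=29
i=9 t=19 v=4: DROP (t<29-1); WM=29

3 9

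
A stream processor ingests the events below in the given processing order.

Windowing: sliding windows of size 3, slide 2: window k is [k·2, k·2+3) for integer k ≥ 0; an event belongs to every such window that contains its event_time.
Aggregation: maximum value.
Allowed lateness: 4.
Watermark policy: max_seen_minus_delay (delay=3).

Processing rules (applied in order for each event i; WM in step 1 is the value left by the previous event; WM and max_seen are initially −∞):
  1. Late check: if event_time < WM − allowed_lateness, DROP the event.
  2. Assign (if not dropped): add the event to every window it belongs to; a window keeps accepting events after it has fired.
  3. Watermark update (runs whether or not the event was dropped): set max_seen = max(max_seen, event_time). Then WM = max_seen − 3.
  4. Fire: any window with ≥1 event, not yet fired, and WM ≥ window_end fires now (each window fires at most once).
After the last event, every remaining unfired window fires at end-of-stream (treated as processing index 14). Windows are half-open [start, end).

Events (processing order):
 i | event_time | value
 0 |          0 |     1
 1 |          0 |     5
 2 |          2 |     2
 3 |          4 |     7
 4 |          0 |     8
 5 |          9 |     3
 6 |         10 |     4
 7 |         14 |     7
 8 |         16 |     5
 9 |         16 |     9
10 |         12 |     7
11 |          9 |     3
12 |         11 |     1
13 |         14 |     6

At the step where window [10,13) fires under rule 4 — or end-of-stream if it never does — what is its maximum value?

i=0 t=0 v=1: → [0,3); WM=-3
i=1 t=0 v=5: → [0,3); WM=-3
i=2 t=2 v=2: → [2,5),[0,3); WM=-1
i=3 t=4 v=7: → [4,7),[2,5); WM=1
i=4 t=0 v=8: → [0,3); WM=1
i=5 t=9 v=3: → [8,11); WM=6; [0,3) fires=8 [2,5) fires=7
i=6 t=10 v=4: → [10,13),[8,11); WM=7; [4,7) fires=7
i=7 t=14 v=7: → [14,17),[12,15); WM=11; [8,11) fires=4
i=8 t=16 v=5: → [16,19),[14,17); WM=13; [10,13) fires=4
i=9 t=16 v=9: → [16,19),[14,17); WM=13
i=10 t=12 v=7: → [12,15),[10,13); WM=13
i=11 t=9 v=3: → [8,11); WM=13
i=12 t=11 v=1: → [10,13); WM=13
i=13 t=14 v=6: → [14,17),[12,15); WM=13

4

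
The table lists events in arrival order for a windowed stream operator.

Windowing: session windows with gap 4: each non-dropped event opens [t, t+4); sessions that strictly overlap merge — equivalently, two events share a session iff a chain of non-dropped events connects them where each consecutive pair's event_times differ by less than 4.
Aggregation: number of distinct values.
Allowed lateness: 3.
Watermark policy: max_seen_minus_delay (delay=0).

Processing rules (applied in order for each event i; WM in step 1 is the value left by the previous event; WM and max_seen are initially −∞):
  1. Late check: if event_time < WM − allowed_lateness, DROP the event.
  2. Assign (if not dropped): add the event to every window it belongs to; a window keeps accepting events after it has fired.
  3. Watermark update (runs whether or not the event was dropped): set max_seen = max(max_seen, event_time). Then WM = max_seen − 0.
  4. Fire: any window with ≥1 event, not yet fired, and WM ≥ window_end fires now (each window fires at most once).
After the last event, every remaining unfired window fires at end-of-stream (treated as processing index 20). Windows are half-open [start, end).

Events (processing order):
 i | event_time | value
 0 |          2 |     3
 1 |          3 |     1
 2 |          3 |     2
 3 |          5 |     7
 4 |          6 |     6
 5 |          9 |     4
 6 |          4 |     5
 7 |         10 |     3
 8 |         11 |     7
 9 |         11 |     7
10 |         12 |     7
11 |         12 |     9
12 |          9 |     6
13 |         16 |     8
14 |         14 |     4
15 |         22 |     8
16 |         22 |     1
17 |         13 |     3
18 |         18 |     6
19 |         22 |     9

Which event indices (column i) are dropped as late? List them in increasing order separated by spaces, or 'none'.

6 17 18

i=0 t=2 v=3: → [2,6); WM=2
i=1 t=3 v=1: → [2,7); WM=3
i=2 t=3 v=2: → [2,7); WM=3
i=3 t=5 v=7: → [2,9); WM=5
i=4 t=6 v=6: → [2,10); WM=6
i=5 t=9 v=4: → [2,13); WM=9
i=6 t=4 v=5: DROP (t<9-3); WM=9
i=7 t=10 v=3: → [2,14); WM=10
i=8 t=11 v=7: → [2,15); WM=11
i=9 t=11 v=7: → [2,15); WM=11
i=10 t=12 v=7: → [2,16); WM=12
i=11 t=12 v=9: → [2,16); WM=12
i=12 t=9 v=6: → [2,16); WM=12
i=13 t=16 v=8: → [16,20); WM=16
i=14 t=14 v=4: → [2,20); WM=16
i=15 t=22 v=8: → [22,26); WM=22
i=16 t=22 v=1: → [22,26); WM=22
i=17 t=13 v=3: DROP (t<22-3); WM=22
i=18 t=18 v=6: DROP (t<22-3); WM=22
i=19 t=22 v=9: → [22,26); WM=22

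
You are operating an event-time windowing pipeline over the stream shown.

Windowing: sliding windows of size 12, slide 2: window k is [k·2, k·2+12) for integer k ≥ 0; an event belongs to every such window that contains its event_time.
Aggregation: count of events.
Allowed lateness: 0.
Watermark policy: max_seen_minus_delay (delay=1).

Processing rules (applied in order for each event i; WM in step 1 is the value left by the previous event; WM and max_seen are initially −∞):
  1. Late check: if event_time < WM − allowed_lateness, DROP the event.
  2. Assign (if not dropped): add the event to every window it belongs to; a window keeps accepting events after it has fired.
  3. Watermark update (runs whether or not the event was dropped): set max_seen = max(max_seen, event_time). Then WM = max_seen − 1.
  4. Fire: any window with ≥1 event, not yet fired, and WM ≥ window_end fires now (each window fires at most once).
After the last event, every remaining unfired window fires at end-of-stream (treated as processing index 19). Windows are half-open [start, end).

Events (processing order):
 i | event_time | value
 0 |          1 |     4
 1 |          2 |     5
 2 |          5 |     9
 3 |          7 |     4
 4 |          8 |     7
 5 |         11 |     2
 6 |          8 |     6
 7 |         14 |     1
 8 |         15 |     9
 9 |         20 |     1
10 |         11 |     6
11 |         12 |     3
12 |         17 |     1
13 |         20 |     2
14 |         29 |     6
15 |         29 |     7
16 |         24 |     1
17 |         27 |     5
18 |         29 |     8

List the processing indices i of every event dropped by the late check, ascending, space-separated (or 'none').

i=0 t=1 v=4: → [0,12); WM=0
i=1 t=2 v=5: → [2,14),[0,12); WM=1
i=2 t=5 v=9: → [4,16),[2,14),[0,12); WM=4
i=3 t=7 v=4: → [6,18),[4,16),[2,14),[0,12); WM=6
i=4 t=8 v=7: → [8,20),[6,18),[4,16),[2,14),[0,12); WM=7
i=5 t=11 v=2: → [10,22),[8,20),[6,18),[4,16),[2,14),[0,12); WM=10
i=6 t=8 v=6: DROP (t<10-0); WM=10
i=7 t=14 v=1: → [14,26),[12,24),[10,22),[8,20),[6,18),[4,16); WM=13; [0,12) fires=6
i=8 t=15 v=9: → [14,26),[12,24),[10,22),[8,20),[6,18),[4,16); WM=14; [2,14) fires=5
i=9 t=20 v=1: → [20,32),[18,30),[16,28),[14,26),[12,24),[10,22); WM=19; [4,16) fires=6 [6,18) fires=5
i=10 t=11 v=6: DROP (t<19-0); WM=19
i=11 t=12 v=3: DROP (t<19-0); WM=19
i=12 t=17 v=1: DROP (t<19-0); WM=19
i=13 t=20 v=2: → [20,32),[18,30),[16,28),[14,26),[12,24),[10,22); WM=19
i=14 t=29 v=6: → [28,40),[26,38),[24,36),[22,34),[20,32),[18,30); WM=28; [8,20) fires=4 [10,22) fires=5 [12,24) fires=4 [14,26) fires=4 [16,28) fires=2
i=15 t=29 v=7: → [28,40),[26,38),[24,36),[22,34),[20,32),[18,30); WM=28
i=16 t=24 v=1: DROP (t<28-0); WM=28
i=17 t=27 v=5: DROP (t<28-0); WM=28
i=18 t=29 v=8: → [28,40),[26,38),[24,36),[22,34),[20,32),[18,30); WM=28

6 10 11 12 16 17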